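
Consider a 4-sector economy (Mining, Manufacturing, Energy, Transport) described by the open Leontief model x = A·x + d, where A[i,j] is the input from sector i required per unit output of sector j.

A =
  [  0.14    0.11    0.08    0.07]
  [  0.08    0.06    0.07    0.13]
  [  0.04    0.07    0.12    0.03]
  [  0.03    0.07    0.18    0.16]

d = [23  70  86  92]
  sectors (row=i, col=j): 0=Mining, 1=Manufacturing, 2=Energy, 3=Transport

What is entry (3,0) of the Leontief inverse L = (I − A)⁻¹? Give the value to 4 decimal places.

Form M = I − A:
  [  0.86   -0.11   -0.08   -0.07]
  [ -0.08    0.94   -0.07   -0.13]
  [ -0.04   -0.07    0.88   -0.03]
  [ -0.03   -0.07   -0.18    0.84]
Leontief inverse L = M⁻¹:
  [  1.1890    0.1597    0.1472    0.1291]
  [  0.1152    1.1012    0.1359    0.1849]
  [  0.0655    0.0989    1.1629    0.0623]
  [  0.0661    0.1187    0.2658    1.2238]
Total output x = L · d:
  x_0 = 1.1890·23 + 0.1597·70 + 0.1472·86 + 0.1291·92 = 63.0584
  x_1 = 0.1152·23 + 1.1012·70 + 0.1359·86 + 0.1849·92 = 108.4283
  x_2 = 0.0655·23 + 0.0989·70 + 1.1629·86 + 0.0623·92 = 114.1712
  x_3 = 0.0661·23 + 0.1187·70 + 0.2658·86 + 1.2238·92 = 145.2768

L[3,0] = 0.0661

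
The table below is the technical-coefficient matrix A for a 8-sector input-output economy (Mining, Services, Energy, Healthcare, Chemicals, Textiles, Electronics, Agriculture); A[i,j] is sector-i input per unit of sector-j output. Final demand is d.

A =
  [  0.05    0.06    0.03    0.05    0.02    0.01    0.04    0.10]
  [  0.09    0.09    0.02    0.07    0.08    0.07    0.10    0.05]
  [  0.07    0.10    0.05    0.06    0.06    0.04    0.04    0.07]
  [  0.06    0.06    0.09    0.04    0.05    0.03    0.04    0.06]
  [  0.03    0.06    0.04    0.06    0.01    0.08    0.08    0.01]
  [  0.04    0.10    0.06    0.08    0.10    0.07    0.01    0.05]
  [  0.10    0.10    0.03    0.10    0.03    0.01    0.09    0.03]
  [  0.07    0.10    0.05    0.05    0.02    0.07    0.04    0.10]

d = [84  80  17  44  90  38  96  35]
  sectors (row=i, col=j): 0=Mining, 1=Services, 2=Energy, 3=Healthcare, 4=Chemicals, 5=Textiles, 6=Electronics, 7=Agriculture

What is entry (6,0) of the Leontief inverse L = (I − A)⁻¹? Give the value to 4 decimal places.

L[6,0] = 0.1628

Form M = I − A:
  [  0.95   -0.06   -0.03   -0.05   -0.02   -0.01   -0.04   -0.10]
  [ -0.09    0.91   -0.02   -0.07   -0.08   -0.07   -0.10   -0.05]
  [ -0.07   -0.10    0.95   -0.06   -0.06   -0.04   -0.04   -0.07]
  [ -0.06   -0.06   -0.09    0.96   -0.05   -0.03   -0.04   -0.06]
  [ -0.03   -0.06   -0.04   -0.06    0.99   -0.08   -0.08   -0.01]
  [ -0.04   -0.10   -0.06   -0.08   -0.10    0.93   -0.01   -0.05]
  [ -0.10   -0.10   -0.03   -0.10   -0.03   -0.01    0.91   -0.03]
  [ -0.07   -0.10   -0.05   -0.05   -0.02   -0.07   -0.04    0.90]
Leontief inverse L = M⁻¹:
  [  1.0964    0.1175    0.0607    0.0918    0.0495    0.0422    0.0790    0.1447]
  [  0.1597    1.1776    0.0669    0.1391    0.1287    0.1189    0.1630    0.1111]
  [  0.1305    0.1765    1.0909    0.1177    0.1029    0.0847    0.0938    0.1260]
  [  0.1130    0.1279    0.1260    1.0905    0.0870    0.0681    0.0857    0.1098]
  [  0.0776    0.1201    0.0727    0.1072    1.0471    0.1116    0.1200    0.0499]
  [  0.0997    0.1786    0.1046    0.1394    0.1470    1.1200    0.0646    0.1044]
  [  0.1628    0.1741    0.0704    0.1578    0.0709    0.0478    1.1457    0.0854]
  [  0.1333    0.1812    0.0926    0.1100    0.0666    0.1167    0.0928    1.1608]
Total output x = L · d:
  x_0 = 1.0964·84 + 0.1175·80 + 0.0607·17 + 0.0918·44 + 0.0495·90 + 0.0422·38 + 0.0790·96 + 0.1447·35 = 125.2750
  x_1 = 0.1597·84 + 1.1776·80 + 0.0669·17 + 0.1391·44 + 0.1287·90 + 0.1189·38 + 0.1630·96 + 0.1111·35 = 150.5159
  x_2 = 0.1305·84 + 0.1765·80 + 1.0909·17 + 0.1177·44 + 0.1029·90 + 0.0847·38 + 0.0938·96 + 0.1260·35 = 74.6962
  x_3 = 0.1130·84 + 0.1279·80 + 0.1260·17 + 1.0905·44 + 0.0870·90 + 0.0681·38 + 0.0857·96 + 0.1098·35 = 92.3426
  x_4 = 0.0776·84 + 0.1201·80 + 0.0727·17 + 0.1072·44 + 1.0471·90 + 0.1116·38 + 0.1200·96 + 0.0499·35 = 133.8276
  x_5 = 0.0997·84 + 0.1786·80 + 0.1046·17 + 0.1394·44 + 0.1470·90 + 1.1200·38 + 0.0646·96 + 0.1044·35 = 96.2227
  x_6 = 0.1628·84 + 0.1741·80 + 0.0704·17 + 0.1578·44 + 0.0709·90 + 0.0478·38 + 1.1457·96 + 0.0854·35 = 156.9158
  x_7 = 0.1333·84 + 0.1812·80 + 0.0926·17 + 0.1100·44 + 0.0666·90 + 0.1167·38 + 0.0928·96 + 1.1608·35 = 92.0684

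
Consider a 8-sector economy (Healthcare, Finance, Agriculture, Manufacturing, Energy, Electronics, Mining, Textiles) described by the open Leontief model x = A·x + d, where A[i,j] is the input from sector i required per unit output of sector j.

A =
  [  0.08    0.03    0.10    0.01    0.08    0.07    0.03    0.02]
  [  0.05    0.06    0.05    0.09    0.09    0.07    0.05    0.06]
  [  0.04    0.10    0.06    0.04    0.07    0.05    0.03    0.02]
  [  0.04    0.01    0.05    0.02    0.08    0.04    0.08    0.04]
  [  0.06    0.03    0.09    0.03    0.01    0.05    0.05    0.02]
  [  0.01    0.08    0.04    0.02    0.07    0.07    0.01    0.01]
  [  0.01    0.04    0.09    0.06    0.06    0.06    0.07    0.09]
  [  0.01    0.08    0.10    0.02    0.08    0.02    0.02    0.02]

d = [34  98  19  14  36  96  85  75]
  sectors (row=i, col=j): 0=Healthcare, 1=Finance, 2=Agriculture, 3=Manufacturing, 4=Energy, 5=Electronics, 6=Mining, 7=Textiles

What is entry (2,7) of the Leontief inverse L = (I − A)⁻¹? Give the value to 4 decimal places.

L[2,7] = 0.0440

Form M = I − A:
  [  0.92   -0.03   -0.10   -0.01   -0.08   -0.07   -0.03   -0.02]
  [ -0.05    0.94   -0.05   -0.09   -0.09   -0.07   -0.05   -0.06]
  [ -0.04   -0.10    0.94   -0.04   -0.07   -0.05   -0.03   -0.02]
  [ -0.04   -0.01   -0.05    0.98   -0.08   -0.04   -0.08   -0.04]
  [ -0.06   -0.03   -0.09   -0.03    0.99   -0.05   -0.05   -0.02]
  [ -0.01   -0.08   -0.04   -0.02   -0.07    0.93   -0.01   -0.01]
  [ -0.01   -0.04   -0.09   -0.06   -0.06   -0.06    0.93   -0.09]
  [ -0.01   -0.08   -0.10   -0.02   -0.08   -0.02   -0.02    0.98]
Leontief inverse L = M⁻¹:
  [  1.1091    0.0708    0.1497    0.0342    0.1238    0.1095    0.0561    0.0402]
  [  0.0828    1.1053    0.1106    0.1208    0.1454    0.1159    0.0870    0.0887]
  [  0.0682    0.1382    1.1073    0.0685    0.1153    0.0890    0.0593    0.0440]
  [  0.0619    0.0427    0.0950    1.0416    0.1162    0.0721    0.1053    0.0611]
  [  0.0819    0.0639    0.1299    0.0511    1.0492    0.0821    0.0728    0.0393]
  [  0.0302    0.1097    0.0737    0.0414    0.1027    1.0996    0.0307    0.0267]
  [  0.0366    0.0868    0.1464    0.0897    0.1119    0.1007    1.1032    0.1173]
  [  0.0344    0.1151    0.1406    0.0453    0.1173    0.0523    0.0450    1.0399]
Total output x = L · d:
  x_0 = 1.1091·34 + 0.0708·98 + 0.1497·19 + 0.0342·14 + 0.1238·36 + 0.1095·96 + 0.0561·85 + 0.0402·75 = 70.7138
  x_1 = 0.0828·34 + 1.1053·98 + 0.1106·19 + 0.1208·14 + 0.1454·36 + 0.1159·96 + 0.0870·85 + 0.0887·75 = 145.3370
  x_2 = 0.0682·34 + 0.1382·98 + 1.1073·19 + 0.0685·14 + 0.1153·36 + 0.0890·96 + 0.0593·85 + 0.0440·75 = 58.8996
  x_3 = 0.0619·34 + 0.0427·98 + 0.0950·19 + 1.0416·14 + 0.1162·36 + 0.0721·96 + 0.1053·85 + 0.0611·75 = 47.3171
  x_4 = 0.0819·34 + 0.0639·98 + 0.1299·19 + 0.0511·14 + 1.0492·36 + 0.0821·96 + 0.0728·85 + 0.0393·75 = 67.0144
  x_5 = 0.0302·34 + 0.1097·98 + 0.0737·19 + 0.0414·14 + 0.1027·36 + 1.0996·96 + 0.0307·85 + 0.0267·75 = 127.6303
  x_6 = 0.0366·34 + 0.0868·98 + 0.1464·19 + 0.0897·14 + 0.1119·36 + 0.1007·96 + 1.1032·85 + 0.1173·75 = 130.0572
  x_7 = 0.0344·34 + 0.1151·98 + 0.1406·19 + 0.0453·14 + 0.1173·36 + 0.0523·96 + 0.0450·85 + 1.0399·75 = 106.8217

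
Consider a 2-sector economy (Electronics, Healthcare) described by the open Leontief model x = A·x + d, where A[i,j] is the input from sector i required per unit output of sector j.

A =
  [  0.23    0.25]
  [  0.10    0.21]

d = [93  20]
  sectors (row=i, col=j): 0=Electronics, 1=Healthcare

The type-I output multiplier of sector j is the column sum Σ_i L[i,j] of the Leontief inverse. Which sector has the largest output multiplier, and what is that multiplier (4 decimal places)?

Healthcare (1.7487)

Form M = I − A:
  [  0.77   -0.25]
  [ -0.10    0.79]
Leontief inverse L = M⁻¹:
  [  1.3544    0.4286]
  [  0.1714    1.3201]
Total output x = L · d:
  x_0 = 1.3544·93 + 0.4286·20 = 134.5277
  x_1 = 0.1714·93 + 1.3201·20 = 42.3453
Output multipliers (column sums of L):
  Electronics: 1.5258
  Healthcare: 1.7487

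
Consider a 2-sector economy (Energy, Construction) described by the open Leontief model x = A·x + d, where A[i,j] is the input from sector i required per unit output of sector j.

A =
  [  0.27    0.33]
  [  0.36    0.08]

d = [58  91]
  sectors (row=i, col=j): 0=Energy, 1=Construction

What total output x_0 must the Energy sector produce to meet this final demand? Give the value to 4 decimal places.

Form M = I − A:
  [  0.73   -0.33]
  [ -0.36    0.92]
Leontief inverse L = M⁻¹:
  [  1.6643    0.5970]
  [  0.6512    1.3205]
Total output x = L · d:
  x_0 = 1.6643·58 + 0.5970·91 = 150.8502
  x_1 = 0.6512·58 + 1.3205·91 = 157.9414

150.8502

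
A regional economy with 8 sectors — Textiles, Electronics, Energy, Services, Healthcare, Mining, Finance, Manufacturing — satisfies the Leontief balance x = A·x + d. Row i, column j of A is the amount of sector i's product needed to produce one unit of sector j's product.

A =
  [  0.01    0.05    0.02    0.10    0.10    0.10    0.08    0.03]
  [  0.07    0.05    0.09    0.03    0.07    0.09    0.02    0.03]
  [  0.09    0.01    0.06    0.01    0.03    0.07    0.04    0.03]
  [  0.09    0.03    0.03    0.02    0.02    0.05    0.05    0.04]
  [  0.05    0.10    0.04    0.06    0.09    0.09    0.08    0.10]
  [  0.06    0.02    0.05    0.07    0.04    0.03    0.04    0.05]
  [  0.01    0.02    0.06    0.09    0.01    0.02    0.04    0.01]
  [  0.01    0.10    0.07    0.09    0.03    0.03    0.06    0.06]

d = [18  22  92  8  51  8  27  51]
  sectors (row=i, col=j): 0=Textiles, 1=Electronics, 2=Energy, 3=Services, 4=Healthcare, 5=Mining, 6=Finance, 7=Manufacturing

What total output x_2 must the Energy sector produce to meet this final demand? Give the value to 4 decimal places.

111.8515

Form M = I − A:
  [  0.99   -0.05   -0.02   -0.10   -0.10   -0.10   -0.08   -0.03]
  [ -0.07    0.95   -0.09   -0.03   -0.07   -0.09   -0.02   -0.03]
  [ -0.09   -0.01    0.94   -0.01   -0.03   -0.07   -0.04   -0.03]
  [ -0.09   -0.03   -0.03    0.98   -0.02   -0.05   -0.05   -0.04]
  [ -0.05   -0.10   -0.04   -0.06    0.91   -0.09   -0.08   -0.10]
  [ -0.06   -0.02   -0.05   -0.07   -0.04    0.97   -0.04   -0.05]
  [ -0.01   -0.02   -0.06   -0.09   -0.01   -0.02    0.96   -0.01]
  [ -0.01   -0.10   -0.07   -0.09   -0.03   -0.03   -0.06    0.94]
Leontief inverse L = M⁻¹:
  [  1.0531    0.0881    0.0620    0.1471    0.1378    0.1462    0.1217    0.0684]
  [  0.1104    1.0848    0.1293    0.0740    0.1104    0.1387    0.0601    0.0652]
  [  0.1162    0.0347    1.0878    0.0466    0.0595    0.1048    0.0709    0.0542]
  [  0.1141    0.0551    0.0577    1.0563    0.0485    0.0836    0.0795    0.0626]
  [  0.1001    0.1516    0.0965    0.1221    1.1404    0.1507    0.1324    0.1471]
  [  0.0898    0.0481    0.0798    0.1054    0.0687    1.0661    0.0722    0.0762]
  [  0.0347    0.0348    0.0806    0.1098    0.0260    0.0433    1.0599    0.0258]
  [  0.0508    0.1328    0.1117    0.1283    0.0625    0.0737    0.0948    1.0903]
Total output x = L · d:
  x_0 = 1.0531·18 + 0.0881·22 + 0.0620·92 + 0.1471·8 + 0.1378·51 + 0.1462·8 + 0.1217·27 + 0.0684·51 = 42.7478
  x_1 = 0.1104·18 + 1.0848·22 + 0.1293·92 + 0.0740·8 + 0.1104·51 + 0.1387·8 + 0.0601·27 + 0.0652·51 = 50.0295
  x_2 = 0.1162·18 + 0.0347·22 + 1.0878·92 + 0.0466·8 + 0.0595·51 + 0.1048·8 + 0.0709·27 + 0.0542·51 = 111.8515
  x_3 = 0.1141·18 + 0.0551·22 + 0.0577·92 + 1.0563·8 + 0.0485·51 + 0.0836·8 + 0.0795·27 + 0.0626·51 = 25.5065
  x_4 = 0.1001·18 + 0.1516·22 + 0.0965·92 + 0.1221·8 + 1.1404·51 + 0.1507·8 + 0.1324·27 + 0.1471·51 = 85.4301
  x_5 = 0.0898·18 + 0.0481·22 + 0.0798·92 + 0.1054·8 + 0.0687·51 + 1.0661·8 + 0.0722·27 + 0.0762·51 = 28.7281
  x_6 = 0.0347·18 + 0.0348·22 + 0.0806·92 + 0.1098·8 + 0.0260·51 + 0.0433·8 + 1.0599·27 + 0.0258·51 = 41.2859
  x_7 = 0.0508·18 + 0.1328·22 + 0.1117·92 + 0.1283·8 + 0.0625·51 + 0.0737·8 + 0.0948·27 + 1.0903·51 = 77.0825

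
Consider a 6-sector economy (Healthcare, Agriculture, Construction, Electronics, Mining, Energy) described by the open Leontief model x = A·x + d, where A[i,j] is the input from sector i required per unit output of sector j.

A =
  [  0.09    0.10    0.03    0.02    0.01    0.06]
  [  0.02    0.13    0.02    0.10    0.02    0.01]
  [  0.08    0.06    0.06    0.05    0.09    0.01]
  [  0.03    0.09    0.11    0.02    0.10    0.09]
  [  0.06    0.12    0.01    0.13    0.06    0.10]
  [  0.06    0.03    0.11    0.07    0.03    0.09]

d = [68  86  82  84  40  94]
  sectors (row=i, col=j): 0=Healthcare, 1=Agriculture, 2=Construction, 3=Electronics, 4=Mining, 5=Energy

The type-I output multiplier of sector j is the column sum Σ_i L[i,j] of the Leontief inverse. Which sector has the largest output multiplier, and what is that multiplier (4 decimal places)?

Form M = I − A:
  [  0.91   -0.10   -0.03   -0.02   -0.01   -0.06]
  [ -0.02    0.87   -0.02   -0.10   -0.02   -0.01]
  [ -0.08   -0.06    0.94   -0.05   -0.09   -0.01]
  [ -0.03   -0.09   -0.11    0.98   -0.10   -0.09]
  [ -0.06   -0.12   -0.01   -0.13    0.94   -0.10]
  [ -0.06   -0.03   -0.11   -0.07   -0.03    0.91]
Leontief inverse L = M⁻¹:
  [  1.1159    0.1440    0.0546    0.0500    0.0282    0.0838]
  [  0.0395    1.1782    0.0462    0.1318    0.0450    0.0340]
  [  0.1115    0.1146    1.0863    0.0881    0.1184    0.0423]
  [  0.0691    0.1523    0.1474    1.0722    0.1363    0.1289]
  [  0.0973    0.1904    0.0573    0.1806    1.0983    0.1477]
  [  0.0969    0.0802    0.1497    0.1067    0.0643    1.1254]
Total output x = L · d:
  x_0 = 1.1159·68 + 0.1440·86 + 0.0546·82 + 0.0500·84 + 0.0282·40 + 0.0838·94 = 105.9430
  x_1 = 0.0395·68 + 1.1782·86 + 0.0462·82 + 0.1318·84 + 0.0450·40 + 0.0340·94 = 123.8701
  x_2 = 0.1115·68 + 0.1146·86 + 1.0863·82 + 0.0881·84 + 0.1184·40 + 0.0423·94 = 122.6326
  x_3 = 0.0691·68 + 0.1523·86 + 0.1474·82 + 1.0722·84 + 0.1363·40 + 0.1289·94 = 137.5114
  x_4 = 0.0973·68 + 0.1904·86 + 0.0573·82 + 0.1806·84 + 1.0983·40 + 0.1477·94 = 100.6728
  x_5 = 0.0969·68 + 0.0802·86 + 0.1497·82 + 0.1067·84 + 0.0643·40 + 1.1254·94 = 143.0860
Output multipliers (column sums of L):
  Healthcare: 1.5303
  Agriculture: 1.8596
  Construction: 1.5416
  Electronics: 1.6293
  Mining: 1.4905
  Energy: 1.5621

Agriculture (1.8596)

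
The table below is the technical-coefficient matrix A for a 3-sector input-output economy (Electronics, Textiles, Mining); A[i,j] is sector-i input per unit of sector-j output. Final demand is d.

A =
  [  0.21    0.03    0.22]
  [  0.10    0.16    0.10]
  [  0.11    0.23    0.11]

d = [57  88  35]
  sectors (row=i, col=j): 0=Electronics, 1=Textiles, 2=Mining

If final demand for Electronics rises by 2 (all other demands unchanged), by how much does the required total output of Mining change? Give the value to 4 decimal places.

Form M = I − A:
  [  0.79   -0.03   -0.22]
  [ -0.10    0.84   -0.10]
  [ -0.11   -0.23    0.89]
Leontief inverse L = M⁻¹:
  [  1.3319    0.1421    0.3452]
  [  0.1838    1.2479    0.1856]
  [  0.2121    0.3400    1.2142]
Total output x = L · d:
  x_0 = 1.3319·57 + 0.1421·88 + 0.3452·35 = 100.5018
  x_1 = 0.1838·57 + 1.2479·88 + 0.1856·35 = 126.7874
  x_2 = 0.2121·57 + 0.3400·88 + 1.2142·35 = 84.5127
Δx_2 = L[2,0] · Δd_0 = 0.2121 · 2 = 0.4242

0.4242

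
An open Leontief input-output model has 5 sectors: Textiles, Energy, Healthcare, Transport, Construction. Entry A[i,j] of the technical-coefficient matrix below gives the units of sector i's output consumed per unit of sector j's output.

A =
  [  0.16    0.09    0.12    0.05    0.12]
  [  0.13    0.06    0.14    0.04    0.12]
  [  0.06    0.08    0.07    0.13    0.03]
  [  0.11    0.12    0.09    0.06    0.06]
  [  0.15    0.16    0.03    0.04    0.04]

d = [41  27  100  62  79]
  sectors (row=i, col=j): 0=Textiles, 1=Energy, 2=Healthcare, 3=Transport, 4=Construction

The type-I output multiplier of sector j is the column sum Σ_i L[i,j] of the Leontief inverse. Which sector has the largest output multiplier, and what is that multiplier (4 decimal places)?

Textiles (2.1315)

Form M = I − A:
  [  0.84   -0.09   -0.12   -0.05   -0.12]
  [ -0.13    0.94   -0.14   -0.04   -0.12]
  [ -0.06   -0.08    0.93   -0.13   -0.03]
  [ -0.11   -0.12   -0.09    0.94   -0.06]
  [ -0.15   -0.16   -0.03   -0.04    0.96]
Leontief inverse L = M⁻¹:
  [  1.2852    0.1894    0.2118    0.1141    0.1981]
  [  0.2402    1.1501    0.2198    0.1001    0.1869]
  [  0.1412    0.1464    1.1350    0.1742    0.0823]
  [  0.2108    0.1979    0.1687    1.1122    0.1259]
  [  0.2540    0.2341    0.1122    0.0863    1.1116]
Total output x = L · d:
  x_0 = 1.2852·41 + 0.1894·27 + 0.2118·100 + 0.1141·62 + 0.1981·79 = 101.7093
  x_1 = 0.2402·41 + 1.1501·27 + 0.2198·100 + 0.1001·62 + 0.1869·79 = 83.8559
  x_2 = 0.1412·41 + 0.1464·27 + 1.1350·100 + 0.1742·62 + 0.0823·79 = 140.5513
  x_3 = 0.2108·41 + 0.1979·27 + 0.1687·100 + 1.1122·62 + 0.1259·79 = 109.7530
  x_4 = 0.2540·41 + 0.2341·27 + 0.1122·100 + 0.0863·62 + 1.1116·79 = 121.1250
Output multipliers (column sums of L):
  Textiles: 2.1315
  Energy: 1.9179
  Healthcare: 1.8476
  Transport: 1.5869
  Construction: 1.7048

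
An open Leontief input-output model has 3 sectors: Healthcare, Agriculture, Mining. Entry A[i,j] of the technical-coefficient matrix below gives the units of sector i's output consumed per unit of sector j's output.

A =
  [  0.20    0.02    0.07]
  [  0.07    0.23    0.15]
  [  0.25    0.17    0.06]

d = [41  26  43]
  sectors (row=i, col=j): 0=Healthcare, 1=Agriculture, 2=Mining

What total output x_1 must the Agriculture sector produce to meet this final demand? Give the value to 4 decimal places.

52.9316

Form M = I − A:
  [  0.80   -0.02   -0.07]
  [ -0.07    0.77   -0.15]
  [ -0.25   -0.17    0.94]
Leontief inverse L = M⁻¹:
  [  1.2877    0.0566    0.1049]
  [  0.1905    1.3545    0.2303]
  [  0.3769    0.2600    1.1334]
Total output x = L · d:
  x_0 = 1.2877·41 + 0.0566·26 + 0.1049·43 = 58.7815
  x_1 = 0.1905·41 + 1.3545·26 + 0.2303·43 = 52.9316
  x_2 = 0.3769·41 + 0.2600·26 + 1.1334·43 = 70.9508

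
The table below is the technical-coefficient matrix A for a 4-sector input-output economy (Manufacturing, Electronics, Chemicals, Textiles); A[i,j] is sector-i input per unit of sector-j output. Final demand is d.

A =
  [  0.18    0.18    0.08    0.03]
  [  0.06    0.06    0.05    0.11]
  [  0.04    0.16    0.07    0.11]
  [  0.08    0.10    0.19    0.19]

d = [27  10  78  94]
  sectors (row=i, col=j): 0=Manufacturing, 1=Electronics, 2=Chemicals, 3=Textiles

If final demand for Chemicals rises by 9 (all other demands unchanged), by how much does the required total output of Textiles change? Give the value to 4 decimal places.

Form M = I − A:
  [  0.82   -0.18   -0.08   -0.03]
  [ -0.06    0.94   -0.05   -0.11]
  [ -0.04   -0.16    0.93   -0.11]
  [ -0.08   -0.10   -0.19    0.81]
Leontief inverse L = M⁻¹:
  [  1.2569    0.2762    0.1441    0.1036]
  [  0.1036    1.1194    0.1038    0.1700]
  [  0.0906    0.2304    1.1340    0.1886]
  [  0.1582    0.2195    0.2931    1.3100]
Total output x = L · d:
  x_0 = 1.2569·27 + 0.2762·10 + 0.1441·78 + 0.1036·94 = 57.6830
  x_1 = 0.1036·27 + 1.1194·10 + 0.1038·78 + 0.1700·94 = 38.0628
  x_2 = 0.0906·27 + 0.2304·10 + 1.1340·78 + 0.1886·94 = 110.9342
  x_3 = 0.1582·27 + 0.2195·10 + 0.2931·78 + 1.3100·94 = 152.4672
Δx_3 = L[3,2] · Δd_2 = 0.2931 · 9 = 2.6375

2.6375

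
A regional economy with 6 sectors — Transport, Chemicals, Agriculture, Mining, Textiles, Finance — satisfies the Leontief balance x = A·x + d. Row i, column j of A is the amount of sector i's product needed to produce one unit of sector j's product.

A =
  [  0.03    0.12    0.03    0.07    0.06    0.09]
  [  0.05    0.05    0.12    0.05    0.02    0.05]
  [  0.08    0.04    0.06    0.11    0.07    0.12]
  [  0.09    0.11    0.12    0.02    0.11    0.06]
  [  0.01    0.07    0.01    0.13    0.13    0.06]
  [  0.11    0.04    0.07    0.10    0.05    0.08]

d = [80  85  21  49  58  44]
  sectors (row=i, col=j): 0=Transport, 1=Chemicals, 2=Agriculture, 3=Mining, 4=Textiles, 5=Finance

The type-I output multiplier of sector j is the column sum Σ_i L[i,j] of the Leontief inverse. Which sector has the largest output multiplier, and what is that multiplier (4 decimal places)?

Mining (1.8430)

Form M = I − A:
  [  0.97   -0.12   -0.03   -0.07   -0.06   -0.09]
  [ -0.05    0.95   -0.12   -0.05   -0.02   -0.05]
  [ -0.08   -0.04    0.94   -0.11   -0.07   -0.12]
  [ -0.09   -0.11   -0.12    0.98   -0.11   -0.06]
  [ -0.01   -0.07   -0.01   -0.13    0.87   -0.06]
  [ -0.11   -0.04   -0.07   -0.10   -0.05    0.92]
Leontief inverse L = M⁻¹:
  [  1.0749    0.1674    0.0830    0.1233    0.1083    0.1402]
  [  0.0909    1.0913    0.1630    0.0990    0.0627    0.1000]
  [  0.1365    0.1026    1.1192    0.1774    0.1349    0.1853]
  [  0.1415    0.1704    0.1776    1.0954    0.1739    0.1290]
  [  0.0535    0.1233    0.0621    0.1863    1.1908    0.1098]
  [  0.1611    0.1005    0.1248    0.1617    0.1096    1.1422]
Total output x = L · d:
  x_0 = 1.0749·80 + 0.1674·85 + 0.0830·21 + 0.1233·49 + 0.1083·58 + 0.1402·44 = 120.4547
  x_1 = 0.0909·80 + 1.0913·85 + 0.1630·21 + 0.0990·49 + 0.0627·58 + 0.1000·44 = 116.3368
  x_2 = 0.1365·80 + 0.1026·85 + 1.1192·21 + 0.1774·49 + 0.1349·58 + 0.1853·44 = 67.8122
  x_3 = 0.1415·80 + 0.1704·85 + 0.1776·21 + 1.0954·49 + 0.1739·58 + 0.1290·44 = 98.9700
  x_4 = 0.0535·80 + 0.1233·85 + 0.0621·21 + 0.1863·49 + 1.1908·58 + 0.1098·44 = 99.0893
  x_5 = 0.1611·80 + 0.1005·85 + 0.1248·21 + 0.1617·49 + 0.1096·58 + 1.1422·44 = 88.5889
Output multipliers (column sums of L):
  Transport: 1.6583
  Chemicals: 1.7556
  Agriculture: 1.7296
  Mining: 1.8430
  Textiles: 1.7802
  Finance: 1.8065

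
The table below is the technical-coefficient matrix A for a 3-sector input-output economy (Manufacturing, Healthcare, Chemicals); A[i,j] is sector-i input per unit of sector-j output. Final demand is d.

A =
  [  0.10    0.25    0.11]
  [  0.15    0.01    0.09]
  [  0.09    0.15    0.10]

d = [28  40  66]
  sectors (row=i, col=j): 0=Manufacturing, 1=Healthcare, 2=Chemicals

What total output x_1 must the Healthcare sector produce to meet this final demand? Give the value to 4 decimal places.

Form M = I − A:
  [  0.90   -0.25   -0.11]
  [ -0.15    0.99   -0.09]
  [ -0.09   -0.15    0.90]
Leontief inverse L = M⁻¹:
  [  1.1831    0.3256    0.1772]
  [  0.1929    1.0787    0.1315]
  [  0.1505    0.2124    1.1507]
Total output x = L · d:
  x_0 = 1.1831·28 + 0.3256·40 + 0.1772·66 = 57.8434
  x_1 = 0.1929·28 + 1.0787·40 + 0.1315·66 = 57.2278
  x_2 = 0.1505·28 + 0.2124·40 + 1.1507·66 = 88.6556

57.2278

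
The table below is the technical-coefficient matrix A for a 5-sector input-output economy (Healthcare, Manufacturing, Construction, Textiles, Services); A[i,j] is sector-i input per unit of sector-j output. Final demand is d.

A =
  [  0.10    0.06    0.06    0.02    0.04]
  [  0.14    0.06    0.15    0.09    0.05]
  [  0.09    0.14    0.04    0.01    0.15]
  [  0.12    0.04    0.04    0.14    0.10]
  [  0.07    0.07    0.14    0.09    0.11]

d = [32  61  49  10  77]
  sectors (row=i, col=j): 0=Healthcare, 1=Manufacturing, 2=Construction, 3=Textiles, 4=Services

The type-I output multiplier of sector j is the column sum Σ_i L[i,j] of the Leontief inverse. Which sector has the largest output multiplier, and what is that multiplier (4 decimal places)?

Form M = I − A:
  [  0.90   -0.06   -0.06   -0.02   -0.04]
  [ -0.14    0.94   -0.15   -0.09   -0.05]
  [ -0.09   -0.14    0.96   -0.01   -0.15]
  [ -0.12   -0.04   -0.04    0.86   -0.10]
  [ -0.07   -0.07   -0.14   -0.09    0.89]
Leontief inverse L = M⁻¹:
  [  1.1484    0.0961    0.1002    0.0462    0.0791]
  [  0.2246    1.1252    0.2138    0.1385    0.1249]
  [  0.1665    0.1953    1.1162    0.0596    0.2133]
  [  0.1963    0.0906    0.1003    1.1953    0.1651]
  [  0.1540    0.1359    0.2104    0.1448    1.1899]
Total output x = L · d:
  x_0 = 1.1484·32 + 0.0961·61 + 0.1002·49 + 0.0462·10 + 0.0791·77 = 54.0750
  x_1 = 0.2246·32 + 1.1252·61 + 0.2138·49 + 0.1385·10 + 0.1249·77 = 97.3074
  x_2 = 0.1665·32 + 0.1953·61 + 1.1162·49 + 0.0596·10 + 0.2133·77 = 88.9521
  x_3 = 0.1963·32 + 0.0906·61 + 0.1003·49 + 1.1953·10 + 0.1651·77 = 41.3948
  x_4 = 0.1540·32 + 0.1359·61 + 0.2104·49 + 0.1448·10 + 1.1899·77 = 116.6018
Output multipliers (column sums of L):
  Healthcare: 1.8899
  Manufacturing: 1.6432
  Construction: 1.7410
  Textiles: 1.5844
  Services: 1.7723

Healthcare (1.8899)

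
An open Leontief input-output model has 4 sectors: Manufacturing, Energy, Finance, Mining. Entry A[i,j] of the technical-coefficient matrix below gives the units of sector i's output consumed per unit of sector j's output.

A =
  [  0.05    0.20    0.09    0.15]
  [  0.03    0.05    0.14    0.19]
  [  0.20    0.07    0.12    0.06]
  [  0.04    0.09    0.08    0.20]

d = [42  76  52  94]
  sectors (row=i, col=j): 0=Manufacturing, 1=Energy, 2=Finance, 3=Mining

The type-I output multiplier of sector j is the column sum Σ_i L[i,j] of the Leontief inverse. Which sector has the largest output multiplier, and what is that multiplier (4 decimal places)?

Mining (2.0809)

Form M = I − A:
  [  0.95   -0.20   -0.09   -0.15]
  [ -0.03    0.95   -0.14   -0.19]
  [ -0.20   -0.07    0.88   -0.06]
  [ -0.04   -0.09   -0.08    0.80]
Leontief inverse L = M⁻¹:
  [  1.1121    0.2749    0.1836    0.2876]
  [  0.0929    1.1163    0.2142    0.2986]
  [  0.2665    0.1619    1.2056    0.1788]
  [  0.0927    0.1555    0.1538    1.3159]
Total output x = L · d:
  x_0 = 1.1121·42 + 0.2749·76 + 0.1836·52 + 0.2876·94 = 104.1787
  x_1 = 0.0929·42 + 1.1163·76 + 0.2142·52 + 0.2986·94 = 127.9487
  x_2 = 0.2665·42 + 0.1619·76 + 1.2056·52 + 0.1788·94 = 102.9958
  x_3 = 0.0927·42 + 0.1555·76 + 0.1538·52 + 1.3159·94 = 147.4028
Output multipliers (column sums of L):
  Manufacturing: 1.5642
  Energy: 1.7085
  Finance: 1.7573
  Mining: 2.0809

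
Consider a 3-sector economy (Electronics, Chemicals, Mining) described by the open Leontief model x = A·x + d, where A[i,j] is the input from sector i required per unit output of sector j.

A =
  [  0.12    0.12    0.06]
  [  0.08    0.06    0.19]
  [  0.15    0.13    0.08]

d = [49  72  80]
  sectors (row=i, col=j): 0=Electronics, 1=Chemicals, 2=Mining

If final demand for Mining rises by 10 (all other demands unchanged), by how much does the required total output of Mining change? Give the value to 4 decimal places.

Form M = I − A:
  [  0.88   -0.12   -0.06]
  [ -0.08    0.94   -0.19]
  [ -0.15   -0.13    0.92]
Leontief inverse L = M⁻¹:
  [  1.1701    0.1646    0.1103]
  [  0.1422    1.1151    0.2396]
  [  0.2109    0.1844    1.1388]
Total output x = L · d:
  x_0 = 1.1701·49 + 0.1646·72 + 0.1103·80 = 78.0154
  x_1 = 0.1422·49 + 1.1151·72 + 0.2396·80 = 106.4223
  x_2 = 0.2109·49 + 0.1844·72 + 1.1388·80 = 114.7144
Δx_2 = L[2,2] · Δd_2 = 1.1388 · 10 = 11.3879

11.3879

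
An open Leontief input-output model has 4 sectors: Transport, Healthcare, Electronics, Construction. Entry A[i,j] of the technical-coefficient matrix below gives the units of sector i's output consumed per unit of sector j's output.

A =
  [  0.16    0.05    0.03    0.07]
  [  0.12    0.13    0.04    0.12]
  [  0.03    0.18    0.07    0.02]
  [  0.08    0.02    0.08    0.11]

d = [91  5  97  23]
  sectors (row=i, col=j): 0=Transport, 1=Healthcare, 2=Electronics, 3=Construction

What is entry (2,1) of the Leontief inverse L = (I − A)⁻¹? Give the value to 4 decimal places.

L[2,1] = 0.2321

Form M = I − A:
  [  0.84   -0.05   -0.03   -0.07]
  [ -0.12    0.87   -0.04   -0.12]
  [ -0.03   -0.18    0.93   -0.02]
  [ -0.08   -0.02   -0.08    0.89]
Leontief inverse L = M⁻¹:
  [  1.2145    0.0830    0.0520    0.1079]
  [  0.1877    1.1791    0.0719    0.1754]
  [  0.0781    0.2321    1.0931    0.0620]
  [  0.1204    0.0548    0.1045    1.1428]
Total output x = L · d:
  x_0 = 1.2145·91 + 0.0830·5 + 0.0520·97 + 0.1079·23 = 118.4604
  x_1 = 0.1877·91 + 1.1791·5 + 0.0719·97 + 0.1754·23 = 33.9805
  x_2 = 0.0781·91 + 0.2321·5 + 1.0931·97 + 0.0620·23 = 115.7241
  x_3 = 0.1204·91 + 0.0548·5 + 0.1045·97 + 1.1428·23 = 47.6566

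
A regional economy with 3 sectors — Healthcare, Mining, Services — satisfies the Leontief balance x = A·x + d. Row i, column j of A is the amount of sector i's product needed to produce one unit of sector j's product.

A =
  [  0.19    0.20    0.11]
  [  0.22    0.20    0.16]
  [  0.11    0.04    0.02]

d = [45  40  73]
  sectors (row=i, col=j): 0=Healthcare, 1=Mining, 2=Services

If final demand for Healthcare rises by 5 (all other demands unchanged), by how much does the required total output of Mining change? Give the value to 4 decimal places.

2.0364

Form M = I − A:
  [  0.81   -0.20   -0.11]
  [ -0.22    0.80   -0.16]
  [ -0.11   -0.04    0.98]
Leontief inverse L = M⁻¹:
  [  1.3581    0.3500    0.2096]
  [  0.4073    1.3653    0.2686]
  [  0.1691    0.0950    1.0549]
Total output x = L · d:
  x_0 = 1.3581·45 + 0.3500·40 + 0.2096·73 = 90.4137
  x_1 = 0.4073·45 + 1.3653·40 + 0.2686·73 = 92.5469
  x_2 = 0.1691·45 + 0.0950·40 + 1.0549·73 = 88.4157
Δx_1 = L[1,0] · Δd_0 = 0.4073 · 5 = 2.0364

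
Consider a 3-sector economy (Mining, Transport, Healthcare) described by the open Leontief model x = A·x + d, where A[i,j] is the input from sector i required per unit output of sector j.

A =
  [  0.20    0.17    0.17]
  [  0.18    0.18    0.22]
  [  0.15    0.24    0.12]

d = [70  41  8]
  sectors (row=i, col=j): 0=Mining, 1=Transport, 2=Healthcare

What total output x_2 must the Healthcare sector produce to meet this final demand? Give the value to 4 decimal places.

Form M = I − A:
  [  0.80   -0.17   -0.17]
  [ -0.18    0.82   -0.22]
  [ -0.15   -0.24    0.88]
Leontief inverse L = M⁻¹:
  [  1.4102    0.4015    0.3728]
  [  0.4036    1.4307    0.4356]
  [  0.3504    0.4586    1.3187]
Total output x = L · d:
  x_0 = 1.4102·70 + 0.4015·41 + 0.3728·8 = 118.1593
  x_1 = 0.4036·70 + 1.4307·41 + 0.4356·8 = 90.3943
  x_2 = 0.3504·70 + 0.4586·41 + 1.3187·8 = 53.8847

53.8847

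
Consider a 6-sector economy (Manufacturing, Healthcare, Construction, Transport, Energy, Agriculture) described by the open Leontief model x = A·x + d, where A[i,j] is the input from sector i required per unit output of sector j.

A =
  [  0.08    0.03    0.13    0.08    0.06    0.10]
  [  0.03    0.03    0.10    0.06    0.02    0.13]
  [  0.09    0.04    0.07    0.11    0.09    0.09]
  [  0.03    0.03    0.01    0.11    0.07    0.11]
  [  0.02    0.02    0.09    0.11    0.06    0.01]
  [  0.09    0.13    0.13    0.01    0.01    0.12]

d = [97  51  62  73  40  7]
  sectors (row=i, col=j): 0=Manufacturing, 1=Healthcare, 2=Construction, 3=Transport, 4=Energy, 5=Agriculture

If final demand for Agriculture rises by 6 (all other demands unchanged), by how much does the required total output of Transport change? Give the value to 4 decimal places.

Form M = I − A:
  [  0.92   -0.03   -0.13   -0.08   -0.06   -0.10]
  [ -0.03    0.97   -0.10   -0.06   -0.02   -0.13]
  [ -0.09   -0.04    0.93   -0.11   -0.09   -0.09]
  [ -0.03   -0.03   -0.01    0.89   -0.07   -0.11]
  [ -0.02   -0.02   -0.09   -0.11    0.94   -0.01]
  [ -0.09   -0.13   -0.13   -0.01   -0.01    0.88]
Leontief inverse L = M⁻¹:
  [  1.1341    0.0744    0.2036    0.1473    0.1063    0.1803]
  [  0.0744    1.0706    0.1593    0.1073    0.0529    0.1969]
  [  0.1397    0.0823    1.1422    0.1779    0.1351    0.1686]
  [  0.0645    0.0649    0.0616    1.1556    0.0992    0.1688]
  [  0.0482    0.0417    0.1266    0.1584    1.0923    0.0568]
  [  0.1489    0.1791    0.2152    0.0721    0.0522    1.2114]
Total output x = L · d:
  x_0 = 1.1341·97 + 0.0744·51 + 0.2036·62 + 0.1473·73 + 0.1063·40 + 0.1803·7 = 142.6876
  x_1 = 0.0744·97 + 1.0706·51 + 0.1593·62 + 0.1073·73 + 0.0529·40 + 0.1969·7 = 83.0218
  x_2 = 0.1397·97 + 0.0823·51 + 1.1422·62 + 0.1779·73 + 0.1351·40 + 0.1686·7 = 108.1258
  x_3 = 0.0645·97 + 0.0649·51 + 0.0616·62 + 1.1556·73 + 0.0992·40 + 0.1688·7 = 102.8957
  x_4 = 0.0482·97 + 0.0417·51 + 0.1266·62 + 0.1584·73 + 1.0923·40 + 0.0568·7 = 70.3102
  x_5 = 0.1489·97 + 0.1791·51 + 0.2152·62 + 0.0721·73 + 0.0522·40 + 1.2114·7 = 52.7536
Δx_3 = L[3,5] · Δd_5 = 0.1688 · 6 = 1.0128

1.0128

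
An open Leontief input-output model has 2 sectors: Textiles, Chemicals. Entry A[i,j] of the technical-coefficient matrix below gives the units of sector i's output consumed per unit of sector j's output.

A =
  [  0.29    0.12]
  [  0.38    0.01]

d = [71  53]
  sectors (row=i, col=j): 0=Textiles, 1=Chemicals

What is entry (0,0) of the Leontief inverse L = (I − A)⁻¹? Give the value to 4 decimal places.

L[0,0] = 1.5062

Form M = I − A:
  [  0.71   -0.12]
  [ -0.38    0.99]
Leontief inverse L = M⁻¹:
  [  1.5062    0.1826]
  [  0.5781    1.0802]
Total output x = L · d:
  x_0 = 1.5062·71 + 0.1826·53 = 116.6134
  x_1 = 0.5781·71 + 1.0802·53 = 98.2961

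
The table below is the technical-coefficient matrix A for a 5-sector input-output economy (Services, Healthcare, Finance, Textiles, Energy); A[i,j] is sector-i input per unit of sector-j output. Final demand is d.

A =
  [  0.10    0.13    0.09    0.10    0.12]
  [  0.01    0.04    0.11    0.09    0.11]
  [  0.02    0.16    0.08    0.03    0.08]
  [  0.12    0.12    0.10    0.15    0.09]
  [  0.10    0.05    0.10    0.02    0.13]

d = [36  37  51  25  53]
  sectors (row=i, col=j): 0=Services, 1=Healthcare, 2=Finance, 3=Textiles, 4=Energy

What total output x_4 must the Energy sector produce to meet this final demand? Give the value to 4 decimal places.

83.7783

Form M = I − A:
  [  0.90   -0.13   -0.09   -0.10   -0.12]
  [ -0.01    0.96   -0.11   -0.09   -0.11]
  [ -0.02   -0.16    0.92   -0.03   -0.08]
  [ -0.12   -0.12   -0.10    0.85   -0.09]
  [ -0.10   -0.05   -0.10   -0.02    0.87]
Leontief inverse L = M⁻¹:
  [  1.1655    0.2216    0.1835    0.1723    0.2235]
  [  0.0534    1.1032    0.1708    0.1333    0.1763]
  [  0.0538    0.2143    1.1417    0.0728    0.1470]
  [  0.1940    0.2248    0.2020    1.2350    0.2015]
  [  0.1477    0.1187    0.1668    0.0642    1.2068]
Total output x = L · d:
  x_0 = 1.1655·36 + 0.2216·37 + 0.1835·51 + 0.1723·25 + 0.2235·53 = 75.6667
  x_1 = 0.0534·36 + 1.1032·37 + 0.1708·51 + 0.1333·25 + 0.1763·53 = 64.1298
  x_2 = 0.0538·36 + 0.2143·37 + 1.1417·51 + 0.0728·25 + 0.1470·53 = 77.7078
  x_3 = 0.1940·36 + 0.2248·37 + 0.2020·51 + 1.2350·25 + 0.2015·53 = 67.1605
  x_4 = 0.1477·36 + 0.1187·37 + 0.1668·51 + 0.0642·25 + 1.2068·53 = 83.7783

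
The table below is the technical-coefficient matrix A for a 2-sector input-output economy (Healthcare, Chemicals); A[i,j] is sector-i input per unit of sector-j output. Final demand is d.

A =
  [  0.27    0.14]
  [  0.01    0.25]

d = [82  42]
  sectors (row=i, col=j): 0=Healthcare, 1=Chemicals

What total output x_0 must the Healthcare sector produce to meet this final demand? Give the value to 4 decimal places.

123.3840

Form M = I − A:
  [  0.73   -0.14]
  [ -0.01    0.75]
Leontief inverse L = M⁻¹:
  [  1.3734    0.2564]
  [  0.0183    1.3368]
Total output x = L · d:
  x_0 = 1.3734·82 + 0.2564·42 = 123.3840
  x_1 = 0.0183·82 + 1.3368·42 = 57.6451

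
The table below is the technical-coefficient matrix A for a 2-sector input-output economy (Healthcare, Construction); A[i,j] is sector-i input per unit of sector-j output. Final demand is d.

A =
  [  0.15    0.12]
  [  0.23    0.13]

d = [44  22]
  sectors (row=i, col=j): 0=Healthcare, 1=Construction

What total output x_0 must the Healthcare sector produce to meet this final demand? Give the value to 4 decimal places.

Form M = I − A:
  [  0.85   -0.12]
  [ -0.23    0.87]
Leontief inverse L = M⁻¹:
  [  1.2221    0.1686]
  [  0.3231    1.1940]
Total output x = L · d:
  x_0 = 1.2221·44 + 0.1686·22 = 57.4800
  x_1 = 0.3231·44 + 1.1940·22 = 40.4832

57.4800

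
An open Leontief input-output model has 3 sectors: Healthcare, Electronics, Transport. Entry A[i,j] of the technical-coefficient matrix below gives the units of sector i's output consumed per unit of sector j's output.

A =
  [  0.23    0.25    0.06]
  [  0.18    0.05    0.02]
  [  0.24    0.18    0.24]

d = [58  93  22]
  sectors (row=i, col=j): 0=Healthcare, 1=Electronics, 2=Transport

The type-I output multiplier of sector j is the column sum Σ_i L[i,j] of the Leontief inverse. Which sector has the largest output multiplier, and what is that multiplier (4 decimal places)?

Form M = I − A:
  [  0.77   -0.25   -0.06]
  [ -0.18    0.95   -0.02]
  [ -0.24   -0.18    0.76]
Leontief inverse L = M⁻¹:
  [  1.4307    0.3999    0.1235]
  [  0.2820    1.1367    0.0522]
  [  0.5186    0.3955    1.3671]
Total output x = L · d:
  x_0 = 1.4307·58 + 0.3999·93 + 0.1235·22 = 122.8843
  x_1 = 0.2820·58 + 1.1367·93 + 0.0522·22 = 123.2188
  x_2 = 0.5186·58 + 0.3955·93 + 1.3671·22 = 96.9363
Output multipliers (column sums of L):
  Healthcare: 2.2312
  Electronics: 1.9321
  Transport: 1.5428

Healthcare (2.2312)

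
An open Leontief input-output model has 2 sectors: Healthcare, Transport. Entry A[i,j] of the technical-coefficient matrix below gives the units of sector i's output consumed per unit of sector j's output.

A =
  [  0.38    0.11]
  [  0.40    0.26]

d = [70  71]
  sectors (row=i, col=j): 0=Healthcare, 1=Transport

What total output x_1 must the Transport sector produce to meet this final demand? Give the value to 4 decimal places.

Form M = I − A:
  [  0.62   -0.11]
  [ -0.40    0.74]
Leontief inverse L = M⁻¹:
  [  1.7840    0.2652]
  [  0.9643    1.4947]
Total output x = L · d:
  x_0 = 1.7840·70 + 0.2652·71 = 143.7078
  x_1 = 0.9643·70 + 1.4947·71 = 173.6258

173.6258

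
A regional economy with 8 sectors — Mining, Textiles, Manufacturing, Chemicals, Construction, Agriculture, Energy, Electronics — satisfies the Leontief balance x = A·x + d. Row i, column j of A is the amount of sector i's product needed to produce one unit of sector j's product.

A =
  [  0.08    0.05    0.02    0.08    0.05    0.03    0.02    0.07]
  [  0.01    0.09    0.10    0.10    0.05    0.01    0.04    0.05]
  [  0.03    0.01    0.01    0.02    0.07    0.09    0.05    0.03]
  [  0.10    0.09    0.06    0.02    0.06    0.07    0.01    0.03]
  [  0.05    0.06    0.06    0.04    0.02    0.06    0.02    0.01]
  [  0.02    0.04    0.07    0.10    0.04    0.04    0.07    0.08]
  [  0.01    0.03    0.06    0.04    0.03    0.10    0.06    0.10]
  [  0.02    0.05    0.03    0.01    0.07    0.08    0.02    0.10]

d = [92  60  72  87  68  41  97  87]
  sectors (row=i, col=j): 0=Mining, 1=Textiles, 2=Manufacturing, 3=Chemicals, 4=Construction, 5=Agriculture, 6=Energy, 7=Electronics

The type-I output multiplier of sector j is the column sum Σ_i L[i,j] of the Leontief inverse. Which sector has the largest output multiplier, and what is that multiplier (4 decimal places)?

Agriculture (1.7940)

Form M = I − A:
  [  0.92   -0.05   -0.02   -0.08   -0.05   -0.03   -0.02   -0.07]
  [ -0.01    0.91   -0.10   -0.10   -0.05   -0.01   -0.04   -0.05]
  [ -0.03   -0.01    0.99   -0.02   -0.07   -0.09   -0.05   -0.03]
  [ -0.10   -0.09   -0.06    0.98   -0.06   -0.07   -0.01   -0.03]
  [ -0.05   -0.06   -0.06   -0.04    0.98   -0.06   -0.02   -0.01]
  [ -0.02   -0.04   -0.07   -0.10   -0.04    0.96   -0.07   -0.08]
  [ -0.01   -0.03   -0.06   -0.04   -0.03   -0.10    0.94   -0.10]
  [ -0.02   -0.05   -0.03   -0.01   -0.07   -0.08   -0.02    0.90]
Leontief inverse L = M⁻¹:
  [  1.1109    0.0887    0.0539    0.1139    0.0838    0.0675    0.0406    0.1084]
  [  0.0401    1.1312    0.1392    0.1344    0.0885    0.0556    0.0657    0.0883]
  [  0.0493    0.0361    1.0380    0.0486    0.0930    0.1211    0.0706    0.0617]
  [  0.1297    0.1295    0.0979    1.0633    0.0959    0.1078    0.0364    0.0707]
  [  0.0717    0.0884    0.0881    0.0706    1.0469    0.0895    0.0405    0.0399]
  [  0.0508    0.0804    0.1088    0.1342    0.0791    1.0896    0.0972    0.1250]
  [  0.0338    0.0651    0.0966    0.0749    0.0663    0.1460    1.0887    0.1466]
  [  0.0408    0.0829    0.0633    0.0425    0.1009    0.1169    0.0433    1.1387]
Total output x = L · d:
  x_0 = 1.1109·92 + 0.0887·60 + 0.0539·72 + 0.1139·87 + 0.0838·68 + 0.0675·41 + 0.0406·97 + 0.1084·87 = 143.1397
  x_1 = 0.0401·92 + 1.1312·60 + 0.1392·72 + 0.1344·87 + 0.0885·68 + 0.0556·41 + 0.0657·97 + 0.0883·87 = 115.6378
  x_2 = 0.0493·92 + 0.0361·60 + 1.0380·72 + 0.0486·87 + 0.0930·68 + 0.1211·41 + 0.0706·97 + 0.0617·87 = 109.1713
  x_3 = 0.1297·92 + 0.1295·60 + 0.0979·72 + 1.0633·87 + 0.0959·68 + 0.1078·41 + 0.0364·97 + 0.0707·87 = 139.8737
  x_4 = 0.0717·92 + 0.0884·60 + 0.0881·72 + 0.0706·87 + 1.0469·68 + 0.0895·41 + 0.0405·97 + 0.0399·87 = 106.6409
  x_5 = 0.0508·92 + 0.0804·60 + 0.1088·72 + 0.1342·87 + 0.0791·68 + 1.0896·41 + 0.0972·97 + 0.1250·87 = 99.3639
  x_6 = 0.0338·92 + 0.0651·60 + 0.0966·72 + 0.0749·87 + 0.0663·68 + 0.1460·41 + 1.0887·97 + 0.1466·87 = 149.3323
  x_7 = 0.0408·92 + 0.0829·60 + 0.0633·72 + 0.0425·87 + 0.1009·68 + 0.1169·41 + 0.0433·97 + 1.1387·87 = 131.9102
Output multipliers (column sums of L):
  Mining: 1.5270
  Textiles: 1.7023
  Manufacturing: 1.6858
  Chemicals: 1.6824
  Construction: 1.6543
  Agriculture: 1.7940
  Energy: 1.4830
  Electronics: 1.7793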